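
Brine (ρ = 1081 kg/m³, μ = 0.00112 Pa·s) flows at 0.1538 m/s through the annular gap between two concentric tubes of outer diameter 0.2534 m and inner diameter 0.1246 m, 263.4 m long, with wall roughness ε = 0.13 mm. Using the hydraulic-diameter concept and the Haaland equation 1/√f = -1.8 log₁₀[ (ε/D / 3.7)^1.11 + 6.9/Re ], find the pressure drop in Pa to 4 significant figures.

Hydraulic diameter D_h = 4A/P = D_o - D_i = 0.2534 - 0.1246 = 0.1288 m.
Re = ρVD_h/μ = 1081·0.1538·0.1288/0.00112 = 1.912e+04.
ε/D_h = 0.00013/0.1288 = 0.00101; Haaland gives 1/√f = -1.8 log₁₀[0.000111+0.000361] = 5.988, so f = 0.02789.
ΔP = f(L/D_h)(ρV²/2) = 0.02789·263.4/0.1288·12.79 = 729.3 Pa.

ΔP ≈ 729.3 Pa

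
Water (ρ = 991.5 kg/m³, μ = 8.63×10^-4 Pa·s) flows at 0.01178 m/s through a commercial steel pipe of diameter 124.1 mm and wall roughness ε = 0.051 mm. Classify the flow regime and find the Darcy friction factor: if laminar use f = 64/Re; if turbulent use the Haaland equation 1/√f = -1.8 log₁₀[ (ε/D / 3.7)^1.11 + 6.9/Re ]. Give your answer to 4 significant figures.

Re = ρVD/μ = 991.5·0.01178·0.1241/0.000863 = 1680.
Re < 2300 → laminar, so f = 64/Re = 0.0381 (roughness is irrelevant in laminar flow).

f ≈ 0.03810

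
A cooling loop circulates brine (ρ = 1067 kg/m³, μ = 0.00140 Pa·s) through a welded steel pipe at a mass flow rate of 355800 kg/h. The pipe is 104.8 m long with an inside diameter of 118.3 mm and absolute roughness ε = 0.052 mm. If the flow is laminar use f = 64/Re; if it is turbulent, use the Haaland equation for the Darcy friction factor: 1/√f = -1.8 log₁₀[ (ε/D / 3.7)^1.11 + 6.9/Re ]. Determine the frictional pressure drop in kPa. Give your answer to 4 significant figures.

ṁ = 355800 kg/h = 355800/3600 = 98.83 kg/s.
A = πD²/4 = π(0.1183)²/4 = 0.01099 m²; mean velocity V = ṁ/(ρA) = 98.83/(1067 · 0.01099) = 8.427 m/s.
Reynolds number Re = ρVD/μ = 1067 · 8.427 · 0.1183 / 0.0014 = 7.598e+05.
Re > 4000 → turbulent. Relative roughness ε/D = 5.2e-05/0.1183 = 0.00044. Haaland: 1/√f = -1.8 log₁₀[(0.00044/3.7)^1.11 + 6.9/7.598e+05] = -1.8 log₁₀[4.4e-05 + 9.08e-06] = 7.696, so f = 0.01689.
Darcy-Weisbach: ΔP = f(L/D)(ρV²/2) = 0.01689·(104.8/0.1183)·(1067·8.427²/2) = 0.01689·885.9·3.789e+04 = 5.667e+05 Pa.
ΔP = 5.667e+05 Pa = 566.7 kPa.

ΔP ≈ 566.7 kPa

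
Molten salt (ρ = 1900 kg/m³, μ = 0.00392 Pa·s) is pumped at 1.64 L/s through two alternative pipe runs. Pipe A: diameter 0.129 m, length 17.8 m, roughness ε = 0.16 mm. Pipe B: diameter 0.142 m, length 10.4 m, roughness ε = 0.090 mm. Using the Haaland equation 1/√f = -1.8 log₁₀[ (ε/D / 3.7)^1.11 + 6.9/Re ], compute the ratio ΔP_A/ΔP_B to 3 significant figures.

ΔP_A/ΔP_B ≈ 2.75

Pipe A: V = Q/A = 0.00164/0.01307 = 0.1255 m/s; Re = 7846; ε/D = 0.00124; Haaland → f = 0.03448; ΔP_A = f(L/D)(ρV²/2) = 71.16 Pa.
Pipe B: V = Q/A = 0.00164/0.01584 = 0.1036 m/s; Re = 7127; ε/D = 0.000634; Haaland → f = 0.03463; ΔP_B = f(L/D)(ρV²/2) = 25.84 Pa.
ΔP_A/ΔP_B = 71.16/25.84 = 2.75.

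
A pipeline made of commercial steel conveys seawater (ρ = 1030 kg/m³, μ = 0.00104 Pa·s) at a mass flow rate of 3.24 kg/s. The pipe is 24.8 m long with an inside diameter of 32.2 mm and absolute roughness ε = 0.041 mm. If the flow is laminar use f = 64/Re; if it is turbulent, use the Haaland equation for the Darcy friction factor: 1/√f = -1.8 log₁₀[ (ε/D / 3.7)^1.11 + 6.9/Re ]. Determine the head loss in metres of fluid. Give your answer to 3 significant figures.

h_f ≈ 13.2 m

A = πD²/4 = π(0.0322)²/4 = 0.0008143 m²; mean velocity V = ṁ/(ρA) = 3.24/(1030 · 0.0008143) = 3.863 m/s.
Reynolds number Re = ρVD/μ = 1030 · 3.863 · 0.0322 / 0.00104 = 1.232e+05.
Re > 4000 → turbulent. Relative roughness ε/D = 4.1e-05/0.0322 = 0.00127. Haaland: 1/√f = -1.8 log₁₀[(0.00127/3.7)^1.11 + 6.9/1.232e+05] = -1.8 log₁₀[0.000143 + 5.6e-05] = 6.661, so f = 0.02254.
Darcy-Weisbach: ΔP = f(L/D)(ρV²/2) = 0.02254·(24.8/0.0322)·(1030·3.863²/2) = 0.02254·770.2·7685 = 1.334e+05 Pa.
Head loss h_f = ΔP/(ρg) = 1.334e+05/(1030·9.81) = 13.2 m.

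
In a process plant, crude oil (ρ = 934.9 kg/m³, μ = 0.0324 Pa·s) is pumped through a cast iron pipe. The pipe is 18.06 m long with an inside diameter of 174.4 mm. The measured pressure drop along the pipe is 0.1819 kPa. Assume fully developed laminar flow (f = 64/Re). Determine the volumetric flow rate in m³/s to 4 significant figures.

Q ≈ 0.007058 m³/s

For laminar flow, f = 64/Re with Re = ρVD/μ, so Darcy-Weisbach reduces to ΔP = 32μLV/D². Solving for V: V = ΔP·D²/(32μL) = 181.9·(0.1744)²/(32·0.0324·18.06) = 0.2955 m/s.
Check: Re = ρVD/μ = 934.9·0.2955·0.1744/0.0324 = 1487 < 2300, so the laminar assumption holds.
Q = V·A = 0.2955·(π/4·0.1744²) = 0.007058 m³/s = 0.007058 m³/s.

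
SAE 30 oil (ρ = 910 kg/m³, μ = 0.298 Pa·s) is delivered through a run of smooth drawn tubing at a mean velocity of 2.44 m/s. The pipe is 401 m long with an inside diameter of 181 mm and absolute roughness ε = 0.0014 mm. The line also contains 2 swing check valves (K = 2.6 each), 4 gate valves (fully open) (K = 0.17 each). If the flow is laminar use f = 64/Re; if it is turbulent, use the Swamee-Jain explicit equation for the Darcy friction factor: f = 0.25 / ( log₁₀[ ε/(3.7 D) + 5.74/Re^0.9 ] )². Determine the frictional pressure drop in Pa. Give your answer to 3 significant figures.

Reynolds number Re = ρVD/μ = 910 · 2.44 · 0.181 / 0.298 = 1349.
Re < 2300 → laminar flow, so f = 64/Re = 64/1349 = 0.04746 (the turbulent correlation is not needed).
Total minor-loss coefficient ΣK = 2·2.6 + 4·0.17 = 5.88.
ΔP = [f·L/D + ΣK]·(ρV²/2) = [0.04746·401/0.181 + 5.88]·(910·2.44²/2) = [105.1 + 5.88]·2709 = 3.007e+05 Pa.

ΔP ≈ 301000 Pa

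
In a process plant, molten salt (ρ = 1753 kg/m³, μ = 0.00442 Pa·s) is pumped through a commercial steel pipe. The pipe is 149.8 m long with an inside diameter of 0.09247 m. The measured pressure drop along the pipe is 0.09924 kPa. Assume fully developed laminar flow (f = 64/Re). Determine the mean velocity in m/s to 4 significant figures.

For laminar flow, f = 64/Re with Re = ρVD/μ, so Darcy-Weisbach reduces to ΔP = 32μLV/D². Solving for V: V = ΔP·D²/(32μL) = 99.24·(0.09247)²/(32·0.00442·149.8) = 0.04005 m/s.
Check: Re = ρVD/μ = 1753·0.04005·0.09247/0.00442 = 1469 < 2300, so the laminar assumption holds.

V ≈ 0.04005 m/s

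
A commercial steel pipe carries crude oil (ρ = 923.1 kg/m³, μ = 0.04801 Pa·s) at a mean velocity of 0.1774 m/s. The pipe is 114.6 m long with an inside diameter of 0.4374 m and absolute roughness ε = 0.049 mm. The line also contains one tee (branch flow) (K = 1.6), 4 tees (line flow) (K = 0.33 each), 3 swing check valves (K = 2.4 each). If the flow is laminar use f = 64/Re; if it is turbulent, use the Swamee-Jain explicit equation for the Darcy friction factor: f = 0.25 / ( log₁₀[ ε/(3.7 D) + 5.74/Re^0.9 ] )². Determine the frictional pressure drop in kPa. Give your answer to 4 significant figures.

ΔP ≈ 0.3102 kPa

Reynolds number Re = ρVD/μ = 923.1 · 0.1774 · 0.4374 / 0.048 = 1492.
Re < 2300 → laminar flow, so f = 64/Re = 64/1492 = 0.0429 (the turbulent correlation is not needed).
Total minor-loss coefficient ΣK = 1·1.6 + 4·0.33 + 3·2.4 = 10.1.
ΔP = [f·L/D + ΣK]·(ρV²/2) = [0.0429·114.6/0.4374 + 10.1]·(923.1·0.1774²/2) = [11.24 + 10.1]·14.53 = 310.2 Pa.
ΔP = 310.2 Pa = 0.3102 kPa.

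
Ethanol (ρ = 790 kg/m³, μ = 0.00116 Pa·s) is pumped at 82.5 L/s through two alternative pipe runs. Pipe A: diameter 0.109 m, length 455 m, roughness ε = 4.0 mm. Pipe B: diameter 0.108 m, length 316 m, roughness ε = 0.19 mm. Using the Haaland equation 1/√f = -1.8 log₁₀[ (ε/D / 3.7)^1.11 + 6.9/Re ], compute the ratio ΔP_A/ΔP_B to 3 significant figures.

ΔP_A/ΔP_B ≈ 3.74

Pipe A: V = Q/A = 0.0825/0.009331 = 8.841 m/s; Re = 6.563e+05; ε/D = 0.0367; Haaland → f = 0.06245; ΔP_A = f(L/D)(ρV²/2) = 8.048e+06 Pa.
Pipe B: V = Q/A = 0.0825/0.009161 = 9.006 m/s; Re = 6.624e+05; ε/D = 0.00176; Haaland → f = 0.02295; ΔP_B = f(L/D)(ρV²/2) = 2.152e+06 Pa.
ΔP_A/ΔP_B = 8.048e+06/2.152e+06 = 3.74.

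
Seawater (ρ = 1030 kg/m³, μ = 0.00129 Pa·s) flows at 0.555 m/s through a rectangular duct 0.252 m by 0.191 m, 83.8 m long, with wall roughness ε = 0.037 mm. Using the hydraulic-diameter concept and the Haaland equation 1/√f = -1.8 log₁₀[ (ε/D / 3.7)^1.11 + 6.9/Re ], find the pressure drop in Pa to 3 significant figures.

Hydraulic diameter D_h = 4A/P = 4·(0.252·0.191)/(2·(0.252+0.191)) = 0.1925/0.886 = 0.2173 m.
Re = ρVD_h/μ = 1030·0.555·0.2173/0.00129 = 9.629e+04.
ε/D_h = 3.7e-05/0.2173 = 0.00017; Haaland gives 1/√f = -1.8 log₁₀[1.53e-05+7.17e-05] = 7.309, so f = 0.01872.
ΔP = f(L/D_h)(ρV²/2) = 0.01872·83.8/0.2173·158.6 = 1145 Pa.

ΔP ≈ 1150 Pa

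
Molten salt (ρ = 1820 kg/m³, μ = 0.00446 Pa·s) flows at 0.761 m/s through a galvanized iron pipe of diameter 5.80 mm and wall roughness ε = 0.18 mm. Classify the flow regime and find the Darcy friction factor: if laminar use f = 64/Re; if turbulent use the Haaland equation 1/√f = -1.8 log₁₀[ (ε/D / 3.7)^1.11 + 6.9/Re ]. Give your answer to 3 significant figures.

f ≈ 0.0355

Re = ρVD/μ = 1820·0.761·0.0058/0.00446 = 1801.
Re < 2300 → laminar, so f = 64/Re = 0.03553 (roughness is irrelevant in laminar flow).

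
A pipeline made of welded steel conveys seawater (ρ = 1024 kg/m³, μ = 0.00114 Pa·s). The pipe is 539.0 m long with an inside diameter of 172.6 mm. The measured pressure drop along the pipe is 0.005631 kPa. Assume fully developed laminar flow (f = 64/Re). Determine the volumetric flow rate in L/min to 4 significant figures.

For laminar flow, f = 64/Re with Re = ρVD/μ, so Darcy-Weisbach reduces to ΔP = 32μLV/D². Solving for V: V = ΔP·D²/(32μL) = 5.631·(0.1726)²/(32·0.00114·539) = 0.008531 m/s.
Check: Re = ρVD/μ = 1024·0.008531·0.1726/0.00114 = 1323 < 2300, so the laminar assumption holds.
Q = V·A = 0.008531·(π/4·0.1726²) = 0.0001996 m³/s = 11.98 L/min.

Q ≈ 11.98 L/min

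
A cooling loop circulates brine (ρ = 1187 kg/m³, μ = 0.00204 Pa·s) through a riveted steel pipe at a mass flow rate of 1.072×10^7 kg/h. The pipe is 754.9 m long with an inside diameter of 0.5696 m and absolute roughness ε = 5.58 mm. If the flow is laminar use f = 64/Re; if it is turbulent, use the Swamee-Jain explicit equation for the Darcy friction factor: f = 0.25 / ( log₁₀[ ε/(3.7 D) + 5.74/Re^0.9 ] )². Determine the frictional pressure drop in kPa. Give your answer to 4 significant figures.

ΔP ≈ 2873 kPa

ṁ = 1.072×10^7 kg/h = 1.072×10^7/3600 = 2978 kg/s.
A = πD²/4 = π(0.5696)²/4 = 0.2548 m²; mean velocity V = ṁ/(ρA) = 2978/(1187 · 0.2548) = 9.845 m/s.
Reynolds number Re = ρVD/μ = 1187 · 9.845 · 0.5696 / 0.00204 = 3.263e+06.
Re > 4000 → turbulent. Relative roughness ε/D = 0.00558/0.5696 = 0.0098. Swamee-Jain: f = 0.25/(log₁₀[0.0098/3.7 + 5.74/3.263e+06^0.9])² = 0.25/(log₁₀[0.00265 + 7.88e-06])² = 0.25/(-2.576)² = 0.03768.
Darcy-Weisbach: ΔP = f(L/D)(ρV²/2) = 0.03768·(754.9/0.5696)·(1187·9.845²/2) = 0.03768·1325·5.752e+04 = 2.873e+06 Pa.
ΔP = 2.873e+06 Pa = 2873 kPa.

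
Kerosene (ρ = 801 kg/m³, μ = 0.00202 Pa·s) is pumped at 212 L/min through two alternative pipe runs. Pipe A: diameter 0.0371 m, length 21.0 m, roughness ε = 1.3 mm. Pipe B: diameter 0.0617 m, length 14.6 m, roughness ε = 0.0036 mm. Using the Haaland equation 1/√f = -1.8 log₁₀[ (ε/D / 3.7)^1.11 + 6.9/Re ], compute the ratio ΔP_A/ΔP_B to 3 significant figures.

Pipe A: V = Q/A = 0.003533/0.001081 = 3.268 m/s; Re = 4.808e+04; ε/D = 0.035; Haaland → f = 0.06177; ΔP_A = f(L/D)(ρV²/2) = 1.496e+05 Pa.
Pipe B: V = Q/A = 0.003533/0.00299 = 1.182 m/s; Re = 2.891e+04; ε/D = 5.83e-05; Haaland → f = 0.02363; ΔP_B = f(L/D)(ρV²/2) = 3128 Pa.
ΔP_A/ΔP_B = 1.496e+05/3128 = 47.8.

ΔP_A/ΔP_B ≈ 47.8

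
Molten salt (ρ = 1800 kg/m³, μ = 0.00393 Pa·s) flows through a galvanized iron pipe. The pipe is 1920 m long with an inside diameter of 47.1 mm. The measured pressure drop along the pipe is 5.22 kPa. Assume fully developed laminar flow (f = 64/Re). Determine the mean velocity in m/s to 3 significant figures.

For laminar flow, f = 64/Re with Re = ρVD/μ, so Darcy-Weisbach reduces to ΔP = 32μLV/D². Solving for V: V = ΔP·D²/(32μL) = 5220·(0.0471)²/(32·0.00393·1920) = 0.04796 m/s.
Check: Re = ρVD/μ = 1800·0.04796·0.0471/0.00393 = 1035 < 2300, so the laminar assumption holds.

V ≈ 0.0480 m/s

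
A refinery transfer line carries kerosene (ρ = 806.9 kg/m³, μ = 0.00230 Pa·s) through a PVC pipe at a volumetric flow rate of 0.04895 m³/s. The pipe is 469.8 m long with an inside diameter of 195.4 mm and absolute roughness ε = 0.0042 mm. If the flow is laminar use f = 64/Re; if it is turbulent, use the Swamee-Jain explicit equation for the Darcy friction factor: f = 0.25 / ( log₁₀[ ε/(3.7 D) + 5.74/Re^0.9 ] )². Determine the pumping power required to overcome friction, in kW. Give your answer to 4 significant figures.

P ≈ 2.226 kW

Cross-sectional area A = πD²/4 = π(0.1954)²/4 = 0.02999 m²; mean velocity V = Q/A = 0.04895/0.02999 = 1.632 m/s.
Reynolds number Re = ρVD/μ = 806.9 · 1.632 · 0.1954 / 0.0023 = 1.119e+05.
Re > 4000 → turbulent. Relative roughness ε/D = 4.2e-06/0.1954 = 2.15e-05. Swamee-Jain: f = 0.25/(log₁₀[2.15e-05/3.7 + 5.74/1.119e+05^0.9])² = 0.25/(log₁₀[5.81e-06 + 0.000164])² = 0.25/(-3.77)² = 0.01759.
Darcy-Weisbach: ΔP = f(L/D)(ρV²/2) = 0.01759·(469.8/0.1954)·(806.9·1.632²/2) = 0.01759·2404·1075 = 4.547e+04 Pa.
Pumping power P = QΔP = 0.04895·4.547e+04 = 2225.5 W = 2.226 kW.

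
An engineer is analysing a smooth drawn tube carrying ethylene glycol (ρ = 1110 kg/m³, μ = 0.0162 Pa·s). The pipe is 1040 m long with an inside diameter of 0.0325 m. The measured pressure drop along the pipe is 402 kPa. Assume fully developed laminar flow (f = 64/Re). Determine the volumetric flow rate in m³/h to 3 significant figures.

For laminar flow, f = 64/Re with Re = ρVD/μ, so Darcy-Weisbach reduces to ΔP = 32μLV/D². Solving for V: V = ΔP·D²/(32μL) = 4.02e+05·(0.0325)²/(32·0.0162·1040) = 0.7876 m/s.
Check: Re = ρVD/μ = 1110·0.7876·0.0325/0.0162 = 1754 < 2300, so the laminar assumption holds.
Q = V·A = 0.7876·(π/4·0.0325²) = 0.0006534 m³/s = 2.35 m³/h.

Q ≈ 2.35 m³/h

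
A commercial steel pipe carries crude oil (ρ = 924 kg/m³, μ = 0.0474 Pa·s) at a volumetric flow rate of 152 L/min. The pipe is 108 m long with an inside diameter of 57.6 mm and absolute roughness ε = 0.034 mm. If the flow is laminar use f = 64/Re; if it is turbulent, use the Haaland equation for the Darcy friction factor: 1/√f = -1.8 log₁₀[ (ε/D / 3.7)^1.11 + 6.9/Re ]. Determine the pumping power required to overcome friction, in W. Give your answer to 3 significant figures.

Q = 152 L/min = 152/60000 = 0.002533 m³/s.
Cross-sectional area A = πD²/4 = π(0.0576)²/4 = 0.002606 m²; mean velocity V = Q/A = 0.002533/0.002606 = 0.9722 m/s.
Reynolds number Re = ρVD/μ = 924 · 0.9722 · 0.0576 / 0.0474 = 1092.
Re < 2300 → laminar flow, so f = 64/Re = 64/1092 = 0.05863 (the turbulent correlation is not needed).
Darcy-Weisbach: ΔP = f(L/D)(ρV²/2) = 0.05863·(108/0.0576)·(924·0.9722²/2) = 0.05863·1875·436.7 = 4.8e+04 Pa.
Pumping power P = QΔP = 0.002533·4.8e+04 = 121.6 W = 122 W.

P ≈ 122 W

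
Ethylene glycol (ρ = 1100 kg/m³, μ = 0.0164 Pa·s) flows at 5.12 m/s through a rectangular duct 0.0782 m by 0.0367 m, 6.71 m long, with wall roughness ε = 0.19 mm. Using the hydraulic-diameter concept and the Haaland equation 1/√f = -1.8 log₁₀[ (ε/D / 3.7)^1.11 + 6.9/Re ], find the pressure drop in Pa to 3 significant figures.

ΔP ≈ 64100 Pa

Hydraulic diameter D_h = 4A/P = 4·(0.0782·0.0367)/(2·(0.0782+0.0367)) = 0.01148/0.2298 = 0.04996 m.
Re = ρVD_h/μ = 1100·5.12·0.04996/0.0164 = 1.716e+04.
ε/D_h = 0.00019/0.04996 = 0.0038; Haaland gives 1/√f = -1.8 log₁₀[0.000482+0.000402] = 5.496, so f = 0.03311.
ΔP = f(L/D_h)(ρV²/2) = 0.03311·6.71/0.04996·1.442e+04 = 6.411e+04 Pa.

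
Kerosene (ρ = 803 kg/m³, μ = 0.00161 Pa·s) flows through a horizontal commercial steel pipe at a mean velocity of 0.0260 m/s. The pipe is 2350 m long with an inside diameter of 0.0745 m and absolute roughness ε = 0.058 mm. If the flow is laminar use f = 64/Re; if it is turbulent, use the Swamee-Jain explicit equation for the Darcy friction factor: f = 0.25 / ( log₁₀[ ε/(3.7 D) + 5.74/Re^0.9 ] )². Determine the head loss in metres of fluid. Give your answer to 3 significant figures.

Reynolds number Re = ρVD/μ = 803 · 0.026 · 0.0745 / 0.00161 = 966.1.
Re < 2300 → laminar flow, so f = 64/Re = 64/966.1 = 0.06625 (the turbulent correlation is not needed).
Darcy-Weisbach: ΔP = f(L/D)(ρV²/2) = 0.06625·(2350/0.0745)·(803·0.026²/2) = 0.06625·3.154e+04·0.2714 = 567.2 Pa.
Head loss h_f = ΔP/(ρg) = 567.2/(803·9.81) = 0.0720 m.

h_f ≈ 0.0720 m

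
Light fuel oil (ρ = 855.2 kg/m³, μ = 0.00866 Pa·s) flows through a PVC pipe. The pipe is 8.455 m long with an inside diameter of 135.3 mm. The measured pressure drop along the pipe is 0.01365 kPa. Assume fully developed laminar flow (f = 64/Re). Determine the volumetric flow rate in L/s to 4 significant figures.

For laminar flow, f = 64/Re with Re = ρVD/μ, so Darcy-Weisbach reduces to ΔP = 32μLV/D². Solving for V: V = ΔP·D²/(32μL) = 13.65·(0.1353)²/(32·0.00866·8.455) = 0.1066 m/s.
Check: Re = ρVD/μ = 855.2·0.1066·0.1353/0.00866 = 1425 < 2300, so the laminar assumption holds.
Q = V·A = 0.1066·(π/4·0.1353²) = 0.001533 m³/s = 1.533 L/s.

Q ≈ 1.533 L/s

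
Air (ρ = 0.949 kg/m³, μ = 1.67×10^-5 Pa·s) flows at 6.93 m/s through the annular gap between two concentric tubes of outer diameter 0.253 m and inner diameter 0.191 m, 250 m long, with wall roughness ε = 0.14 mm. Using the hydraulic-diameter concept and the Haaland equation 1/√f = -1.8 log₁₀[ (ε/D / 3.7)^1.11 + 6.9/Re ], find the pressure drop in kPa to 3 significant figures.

Hydraulic diameter D_h = 4A/P = D_o - D_i = 0.253 - 0.191 = 0.062 m.
Re = ρVD_h/μ = 0.949·6.93·0.062/1.67e-05 = 2.442e+04.
ε/D_h = 0.00014/0.062 = 0.00226; Haaland gives 1/√f = -1.8 log₁₀[0.00027+0.000283] = 5.863, so f = 0.02909.
ΔP = f(L/D_h)(ρV²/2) = 0.02909·250/0.062·22.79 = 2673 Pa.
ΔP = 2.67 kPa.

ΔP ≈ 2.67 kPa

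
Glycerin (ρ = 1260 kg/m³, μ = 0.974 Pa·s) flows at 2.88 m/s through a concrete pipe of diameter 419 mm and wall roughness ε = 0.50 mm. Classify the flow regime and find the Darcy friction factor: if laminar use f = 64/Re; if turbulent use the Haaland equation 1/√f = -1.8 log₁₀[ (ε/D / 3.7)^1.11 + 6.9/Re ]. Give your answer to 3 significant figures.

Re = ρVD/μ = 1260·2.88·0.419/0.974 = 1561.
Re < 2300 → laminar, so f = 64/Re = 0.041 (roughness is irrelevant in laminar flow).

f ≈ 0.0410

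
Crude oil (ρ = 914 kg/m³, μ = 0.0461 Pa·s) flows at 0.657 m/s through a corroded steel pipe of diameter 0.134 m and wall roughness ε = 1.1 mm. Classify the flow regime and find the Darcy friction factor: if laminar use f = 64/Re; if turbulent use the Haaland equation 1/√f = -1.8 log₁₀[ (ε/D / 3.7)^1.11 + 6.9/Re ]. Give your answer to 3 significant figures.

Re = ρVD/μ = 914·0.657·0.134/0.0461 = 1745.
Re < 2300 → laminar, so f = 64/Re = 0.03667 (roughness is irrelevant in laminar flow).

f ≈ 0.0367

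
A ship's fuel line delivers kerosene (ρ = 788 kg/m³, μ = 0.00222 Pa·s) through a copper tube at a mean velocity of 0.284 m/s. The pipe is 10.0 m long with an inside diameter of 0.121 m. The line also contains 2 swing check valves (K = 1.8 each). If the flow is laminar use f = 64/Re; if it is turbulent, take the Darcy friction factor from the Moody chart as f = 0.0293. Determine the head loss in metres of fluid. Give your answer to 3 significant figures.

h_f ≈ 0.0248 m

Reynolds number Re = ρVD/μ = 788 · 0.284 · 0.121 / 0.00222 = 1.22e+04.
Re > 4000 → turbulent; use the Moody-chart value f = 0.0293.
Total minor-loss coefficient ΣK = 2·1.8 = 3.6.
ΔP = [f·L/D + ΣK]·(ρV²/2) = [0.0293·10/0.121 + 3.6]·(788·0.284²/2) = [2.421 + 3.6]·31.78 = 191.4 Pa.
Head loss h_f = ΔP/(ρg) = 191.4/(788·9.81) = 0.0248 m.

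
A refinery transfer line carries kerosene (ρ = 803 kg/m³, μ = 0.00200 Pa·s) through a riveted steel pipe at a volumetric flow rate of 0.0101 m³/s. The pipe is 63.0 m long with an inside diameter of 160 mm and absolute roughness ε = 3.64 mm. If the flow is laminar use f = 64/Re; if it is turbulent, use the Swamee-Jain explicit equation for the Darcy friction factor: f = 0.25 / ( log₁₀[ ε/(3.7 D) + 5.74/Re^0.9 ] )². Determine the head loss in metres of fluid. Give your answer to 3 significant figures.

h_f ≈ 0.267 m

Cross-sectional area A = πD²/4 = π(0.16)²/4 = 0.02011 m²; mean velocity V = Q/A = 0.0101/0.02011 = 0.5023 m/s.
Reynolds number Re = ρVD/μ = 803 · 0.5023 · 0.16 / 0.002 = 3.227e+04.
Re > 4000 → turbulent. Relative roughness ε/D = 0.00364/0.16 = 0.0227. Swamee-Jain: f = 0.25/(log₁₀[0.0227/3.7 + 5.74/3.227e+04^0.9])² = 0.25/(log₁₀[0.00615 + 0.000502])² = 0.25/(-2.177)² = 0.05274.
Darcy-Weisbach: ΔP = f(L/D)(ρV²/2) = 0.05274·(63/0.16)·(803·0.5023²/2) = 0.05274·393.8·101.3 = 2104 Pa.
Head loss h_f = ΔP/(ρg) = 2104/(803·9.81) = 0.267 m.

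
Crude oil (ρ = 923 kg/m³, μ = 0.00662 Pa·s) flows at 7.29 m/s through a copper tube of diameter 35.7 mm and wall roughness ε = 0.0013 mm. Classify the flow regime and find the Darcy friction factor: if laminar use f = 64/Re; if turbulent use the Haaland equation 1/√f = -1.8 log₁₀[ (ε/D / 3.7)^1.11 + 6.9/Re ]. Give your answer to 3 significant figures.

Re = ρVD/μ = 923·7.29·0.0357/0.00662 = 3.629e+04.
Re > 4000 → turbulent. ε/D = 1.3e-06/0.0357 = 3.64e-05; Haaland: 1/√f = -1.8 log₁₀[2.77e-06 + 0.00019] = 6.686, so f = 0.02237.

f ≈ 0.0224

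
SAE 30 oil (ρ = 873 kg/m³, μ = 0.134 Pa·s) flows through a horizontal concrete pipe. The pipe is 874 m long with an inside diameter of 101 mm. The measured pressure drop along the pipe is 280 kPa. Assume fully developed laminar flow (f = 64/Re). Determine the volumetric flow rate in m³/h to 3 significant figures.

Q ≈ 22.0 m³/h

For laminar flow, f = 64/Re with Re = ρVD/μ, so Darcy-Weisbach reduces to ΔP = 32μLV/D². Solving for V: V = ΔP·D²/(32μL) = 2.8e+05·(0.101)²/(32·0.134·874) = 0.7621 m/s.
Check: Re = ρVD/μ = 873·0.7621·0.101/0.134 = 501.5 < 2300, so the laminar assumption holds.
Q = V·A = 0.7621·(π/4·0.101²) = 0.006106 m³/s = 22.0 m³/h.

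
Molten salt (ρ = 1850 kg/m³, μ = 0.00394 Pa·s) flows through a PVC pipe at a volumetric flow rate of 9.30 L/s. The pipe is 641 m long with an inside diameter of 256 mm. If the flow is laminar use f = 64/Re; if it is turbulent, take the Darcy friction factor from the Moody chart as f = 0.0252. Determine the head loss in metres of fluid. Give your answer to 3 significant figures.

Q = 9.30 L/s = 9.30/1000 = 0.0093 m³/s.
Cross-sectional area A = πD²/4 = π(0.256)²/4 = 0.05147 m²; mean velocity V = Q/A = 0.0093/0.05147 = 0.1807 m/s.
Reynolds number Re = ρVD/μ = 1850 · 0.1807 · 0.256 / 0.00394 = 2.172e+04.
Re > 4000 → turbulent; use the Moody-chart value f = 0.0252.
Darcy-Weisbach: ΔP = f(L/D)(ρV²/2) = 0.0252·(641/0.256)·(1850·0.1807²/2) = 0.0252·2504·30.2 = 1905 Pa.
Head loss h_f = ΔP/(ρg) = 1905/(1850·9.81) = 0.105 m.

h_f ≈ 0.105 m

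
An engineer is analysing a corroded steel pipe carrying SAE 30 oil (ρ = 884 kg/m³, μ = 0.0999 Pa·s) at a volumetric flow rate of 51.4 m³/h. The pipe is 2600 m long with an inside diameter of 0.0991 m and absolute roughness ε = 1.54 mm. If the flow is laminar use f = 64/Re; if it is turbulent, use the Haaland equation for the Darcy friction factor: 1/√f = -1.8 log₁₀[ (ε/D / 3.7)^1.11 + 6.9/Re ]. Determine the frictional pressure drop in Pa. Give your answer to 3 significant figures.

Q = 51.4 m³/h = 51.4/3600 = 0.01428 m³/s.
Cross-sectional area A = πD²/4 = π(0.0991)²/4 = 0.007713 m²; mean velocity V = Q/A = 0.01428/0.007713 = 1.851 m/s.
Reynolds number Re = ρVD/μ = 884 · 1.851 · 0.0991 / 0.0999 = 1623.
Re < 2300 → laminar flow, so f = 64/Re = 64/1623 = 0.03943 (the turbulent correlation is not needed).
Darcy-Weisbach: ΔP = f(L/D)(ρV²/2) = 0.03943·(2600/0.0991)·(884·1.851²/2) = 0.03943·2.624e+04·1514 = 1.567e+06 Pa.

ΔP ≈ 1.57×10^6 Pa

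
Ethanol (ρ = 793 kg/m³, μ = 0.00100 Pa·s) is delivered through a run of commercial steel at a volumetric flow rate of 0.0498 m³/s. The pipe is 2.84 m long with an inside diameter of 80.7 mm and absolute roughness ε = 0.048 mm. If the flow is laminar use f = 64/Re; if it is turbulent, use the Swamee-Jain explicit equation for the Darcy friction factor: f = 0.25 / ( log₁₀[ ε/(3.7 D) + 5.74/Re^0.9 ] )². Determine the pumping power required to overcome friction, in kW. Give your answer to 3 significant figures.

Cross-sectional area A = πD²/4 = π(0.0807)²/4 = 0.005115 m²; mean velocity V = Q/A = 0.0498/0.005115 = 9.736 m/s.
Reynolds number Re = ρVD/μ = 793 · 9.736 · 0.0807 / 0.001 = 6.231e+05.
Re > 4000 → turbulent. Relative roughness ε/D = 4.8e-05/0.0807 = 0.000595. Swamee-Jain: f = 0.25/(log₁₀[0.000595/3.7 + 5.74/6.231e+05^0.9])² = 0.25/(log₁₀[0.000161 + 3.5e-05])² = 0.25/(-3.708)² = 0.01818.
Darcy-Weisbach: ΔP = f(L/D)(ρV²/2) = 0.01818·(2.84/0.0807)·(793·9.736²/2) = 0.01818·35.19·3.759e+04 = 2.405e+04 Pa.
Pumping power P = QΔP = 0.0498·2.405e+04 = 1198 W = 1.20 kW.

P ≈ 1.20 kW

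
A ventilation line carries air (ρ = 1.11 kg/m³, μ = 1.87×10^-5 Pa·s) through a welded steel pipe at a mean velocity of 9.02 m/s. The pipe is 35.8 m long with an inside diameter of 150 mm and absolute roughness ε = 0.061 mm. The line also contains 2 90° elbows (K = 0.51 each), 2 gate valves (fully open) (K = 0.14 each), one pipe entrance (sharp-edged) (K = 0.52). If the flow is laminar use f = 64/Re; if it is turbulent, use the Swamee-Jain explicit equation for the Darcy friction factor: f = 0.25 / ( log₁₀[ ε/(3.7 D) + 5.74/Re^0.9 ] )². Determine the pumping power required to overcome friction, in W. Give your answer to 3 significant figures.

P ≈ 48.6 W

Reynolds number Re = ρVD/μ = 1.11 · 9.02 · 0.15 / 1.87e-05 = 8.031e+04.
Re > 4000 → turbulent. Relative roughness ε/D = 6.1e-05/0.15 = 0.000407. Swamee-Jain: f = 0.25/(log₁₀[0.000407/3.7 + 5.74/8.031e+04^0.9])² = 0.25/(log₁₀[0.00011 + 0.000221])² = 0.25/(-3.48)² = 0.02064.
Total minor-loss coefficient ΣK = 2·0.51 + 2·0.14 + 1·0.52 = 1.82.
ΔP = [f·L/D + ΣK]·(ρV²/2) = [0.02064·35.8/0.15 + 1.82]·(1.11·9.02²/2) = [4.926 + 1.82]·45.16 = 304.6 Pa.
Q = V·A = 9.02·0.01767 = 0.1594 m³/s.
Pumping power P = QΔP = 0.1594·304.6 = 48.56 W = 48.6 W.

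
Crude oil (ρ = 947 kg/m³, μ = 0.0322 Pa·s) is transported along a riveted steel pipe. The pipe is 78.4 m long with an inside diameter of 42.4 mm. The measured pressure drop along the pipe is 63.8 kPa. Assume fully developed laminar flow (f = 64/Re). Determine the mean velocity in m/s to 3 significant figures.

For laminar flow, f = 64/Re with Re = ρVD/μ, so Darcy-Weisbach reduces to ΔP = 32μLV/D². Solving for V: V = ΔP·D²/(32μL) = 6.38e+04·(0.0424)²/(32·0.0322·78.4) = 1.42 m/s.
Check: Re = ρVD/μ = 947·1.42·0.0424/0.0322 = 1770 < 2300, so the laminar assumption holds.

V ≈ 1.42 m/s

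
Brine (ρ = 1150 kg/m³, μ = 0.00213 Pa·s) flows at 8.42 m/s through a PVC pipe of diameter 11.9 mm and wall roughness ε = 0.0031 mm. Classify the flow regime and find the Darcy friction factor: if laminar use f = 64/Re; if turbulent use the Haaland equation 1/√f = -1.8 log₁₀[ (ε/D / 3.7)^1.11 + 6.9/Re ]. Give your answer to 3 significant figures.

f ≈ 0.0212

Re = ρVD/μ = 1150·8.42·0.0119/0.00213 = 5.41e+04.
Re > 4000 → turbulent. ε/D = 3.1e-06/0.0119 = 0.000261; Haaland: 1/√f = -1.8 log₁₀[2.46e-05 + 0.000128] = 6.872, so f = 0.02118.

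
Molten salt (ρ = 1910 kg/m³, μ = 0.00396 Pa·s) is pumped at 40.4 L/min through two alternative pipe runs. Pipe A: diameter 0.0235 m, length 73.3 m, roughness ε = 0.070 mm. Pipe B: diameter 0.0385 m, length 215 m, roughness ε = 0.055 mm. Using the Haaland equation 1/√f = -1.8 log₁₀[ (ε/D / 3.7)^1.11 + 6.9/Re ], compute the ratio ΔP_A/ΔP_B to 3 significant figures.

Pipe A: V = Q/A = 0.0006733/0.0004337 = 1.552 m/s; Re = 1.76e+04; ε/D = 0.00298; Haaland → f = 0.03172; ΔP_A = f(L/D)(ρV²/2) = 2.277e+05 Pa.
Pipe B: V = Q/A = 0.0006733/0.001164 = 0.5784 m/s; Re = 1.074e+04; ε/D = 0.00143; Haaland → f = 0.03224; ΔP_B = f(L/D)(ρV²/2) = 5.752e+04 Pa.
ΔP_A/ΔP_B = 2.277e+05/5.752e+04 = 3.96.

ΔP_A/ΔP_B ≈ 3.96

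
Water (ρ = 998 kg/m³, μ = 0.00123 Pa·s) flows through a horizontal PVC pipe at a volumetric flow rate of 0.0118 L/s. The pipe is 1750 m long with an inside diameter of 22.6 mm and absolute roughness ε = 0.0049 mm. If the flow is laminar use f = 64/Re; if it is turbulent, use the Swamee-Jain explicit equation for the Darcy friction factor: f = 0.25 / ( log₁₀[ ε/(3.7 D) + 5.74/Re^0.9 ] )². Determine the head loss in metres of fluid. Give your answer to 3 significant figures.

Q = 0.0118 L/s = 0.0118/1000 = 1.18e-05 m³/s.
Cross-sectional area A = πD²/4 = π(0.0226)²/4 = 0.0004011 m²; mean velocity V = Q/A = 1.18e-05/0.0004011 = 0.02942 m/s.
Reynolds number Re = ρVD/μ = 998 · 0.02942 · 0.0226 / 0.00123 = 539.4.
Re < 2300 → laminar flow, so f = 64/Re = 64/539.4 = 0.1187 (the turbulent correlation is not needed).
Darcy-Weisbach: ΔP = f(L/D)(ρV²/2) = 0.1187·(1750/0.0226)·(998·0.02942²/2) = 0.1187·7.743e+04·0.4318 = 3967 Pa.
Head loss h_f = ΔP/(ρg) = 3967/(998·9.81) = 0.405 m.

h_f ≈ 0.405 m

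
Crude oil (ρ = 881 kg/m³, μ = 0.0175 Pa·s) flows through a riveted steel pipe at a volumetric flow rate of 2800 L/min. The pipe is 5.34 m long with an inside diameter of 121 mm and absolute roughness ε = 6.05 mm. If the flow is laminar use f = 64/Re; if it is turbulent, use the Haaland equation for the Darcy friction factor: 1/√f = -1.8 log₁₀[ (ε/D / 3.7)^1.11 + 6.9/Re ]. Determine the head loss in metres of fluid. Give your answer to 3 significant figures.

h_f ≈ 2.69 m

Q = 2800 L/min = 2800/60000 = 0.04667 m³/s.
Cross-sectional area A = πD²/4 = π(0.121)²/4 = 0.0115 m²; mean velocity V = Q/A = 0.04667/0.0115 = 4.058 m/s.
Reynolds number Re = ρVD/μ = 881 · 4.058 · 0.121 / 0.0175 = 2.472e+04.
Re > 4000 → turbulent. Relative roughness ε/D = 0.00605/0.121 = 0.05. Haaland: 1/√f = -1.8 log₁₀[(0.05/3.7)^1.11 + 6.9/2.472e+04] = -1.8 log₁₀[0.00842 + 0.000279] = 3.709, so f = 0.07268.
Darcy-Weisbach: ΔP = f(L/D)(ρV²/2) = 0.07268·(5.34/0.121)·(881·4.058²/2) = 0.07268·44.13·7255 = 2.327e+04 Pa.
Head loss h_f = ΔP/(ρg) = 2.327e+04/(881·9.81) = 2.69 m.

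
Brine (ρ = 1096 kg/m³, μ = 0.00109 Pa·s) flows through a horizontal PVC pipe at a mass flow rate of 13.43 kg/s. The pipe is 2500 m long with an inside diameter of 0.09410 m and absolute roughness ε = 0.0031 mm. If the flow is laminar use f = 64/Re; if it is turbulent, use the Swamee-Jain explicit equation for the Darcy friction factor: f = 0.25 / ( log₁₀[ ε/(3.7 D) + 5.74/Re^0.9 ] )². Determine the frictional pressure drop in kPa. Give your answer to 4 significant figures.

A = πD²/4 = π(0.0941)²/4 = 0.006955 m²; mean velocity V = ṁ/(ρA) = 13.43/(1096 · 0.006955) = 1.762 m/s.
Reynolds number Re = ρVD/μ = 1096 · 1.762 · 0.0941 / 0.00109 = 1.667e+05.
Re > 4000 → turbulent. Relative roughness ε/D = 3.1e-06/0.0941 = 3.29e-05. Swamee-Jain: f = 0.25/(log₁₀[3.29e-05/3.7 + 5.74/1.667e+05^0.9])² = 0.25/(log₁₀[8.9e-06 + 0.000115])² = 0.25/(-3.908)² = 0.01637.
Darcy-Weisbach: ΔP = f(L/D)(ρV²/2) = 0.01637·(2500/0.0941)·(1096·1.762²/2) = 0.01637·2.657e+04·1701 = 7.397e+05 Pa.
ΔP = 7.397e+05 Pa = 739.7 kPa.

ΔP ≈ 739.7 kPa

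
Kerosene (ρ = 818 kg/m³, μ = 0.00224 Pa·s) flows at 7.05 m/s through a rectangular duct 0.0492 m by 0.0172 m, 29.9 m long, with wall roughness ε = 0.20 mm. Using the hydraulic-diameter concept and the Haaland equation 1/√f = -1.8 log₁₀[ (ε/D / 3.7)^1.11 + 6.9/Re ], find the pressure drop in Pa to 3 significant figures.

ΔP ≈ 859000 Pa

Hydraulic diameter D_h = 4A/P = 4·(0.0492·0.0172)/(2·(0.0492+0.0172)) = 0.003385/0.1328 = 0.02549 m.
Re = ρVD_h/μ = 818·7.05·0.02549/0.00224 = 6.562e+04.
ε/D_h = 0.0002/0.02549 = 0.00785; Haaland gives 1/√f = -1.8 log₁₀[0.00108+0.000105] = 5.269, so f = 0.03602.
ΔP = f(L/D_h)(ρV²/2) = 0.03602·29.9/0.02549·2.033e+04 = 8.59e+05 Pa.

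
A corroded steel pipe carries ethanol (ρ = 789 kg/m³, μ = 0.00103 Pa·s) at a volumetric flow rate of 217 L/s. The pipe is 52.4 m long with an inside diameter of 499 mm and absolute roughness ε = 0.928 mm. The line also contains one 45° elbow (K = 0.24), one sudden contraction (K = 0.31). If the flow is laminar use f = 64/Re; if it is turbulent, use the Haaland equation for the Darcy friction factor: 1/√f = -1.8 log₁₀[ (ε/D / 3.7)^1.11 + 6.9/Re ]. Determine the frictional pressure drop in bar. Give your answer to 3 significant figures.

Q = 217 L/s = 217/1000 = 0.217 m³/s.
Cross-sectional area A = πD²/4 = π(0.499)²/4 = 0.1956 m²; mean velocity V = Q/A = 0.217/0.1956 = 1.11 m/s.
Reynolds number Re = ρVD/μ = 789 · 1.11 · 0.499 / 0.00103 = 4.241e+05.
Re > 4000 → turbulent. Relative roughness ε/D = 0.000928/0.499 = 0.00186. Haaland: 1/√f = -1.8 log₁₀[(0.00186/3.7)^1.11 + 6.9/4.241e+05] = -1.8 log₁₀[0.000218 + 1.63e-05] = 6.535, so f = 0.02342.
Total minor-loss coefficient ΣK = 1·0.24 + 1·0.31 = 0.55.
ΔP = [f·L/D + ΣK]·(ρV²/2) = [0.02342·52.4/0.499 + 0.55]·(789·1.11²/2) = [2.459 + 0.55]·485.7 = 1462 Pa.
ΔP = 1462 Pa = 0.0146 bar.

ΔP ≈ 0.0146 bar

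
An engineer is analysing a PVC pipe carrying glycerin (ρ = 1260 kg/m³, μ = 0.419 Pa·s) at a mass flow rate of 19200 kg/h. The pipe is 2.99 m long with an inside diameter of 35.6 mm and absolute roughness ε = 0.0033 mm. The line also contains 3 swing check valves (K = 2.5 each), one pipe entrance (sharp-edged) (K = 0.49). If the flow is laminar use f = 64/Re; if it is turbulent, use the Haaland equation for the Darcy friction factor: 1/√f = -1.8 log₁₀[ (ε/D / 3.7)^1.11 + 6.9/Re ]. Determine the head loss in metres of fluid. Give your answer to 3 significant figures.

ṁ = 19200 kg/h = 19200/3600 = 5.333 kg/s.
A = πD²/4 = π(0.0356)²/4 = 0.0009954 m²; mean velocity V = ṁ/(ρA) = 5.333/(1260 · 0.0009954) = 4.252 m/s.
Reynolds number Re = ρVD/μ = 1260 · 4.252 · 0.0356 / 0.419 = 455.2.
Re < 2300 → laminar flow, so f = 64/Re = 64/455.2 = 0.1406 (the turbulent correlation is not needed).
Total minor-loss coefficient ΣK = 3·2.5 + 1·0.49 = 7.99.
ΔP = [f·L/D + ΣK]·(ρV²/2) = [0.1406·2.99/0.0356 + 7.99]·(1260·4.252²/2) = [11.81 + 7.99]·1.139e+04 = 2.255e+05 Pa.
Head loss h_f = ΔP/(ρg) = 2.255e+05/(1260·9.81) = 18.2 m.

h_f ≈ 18.2 m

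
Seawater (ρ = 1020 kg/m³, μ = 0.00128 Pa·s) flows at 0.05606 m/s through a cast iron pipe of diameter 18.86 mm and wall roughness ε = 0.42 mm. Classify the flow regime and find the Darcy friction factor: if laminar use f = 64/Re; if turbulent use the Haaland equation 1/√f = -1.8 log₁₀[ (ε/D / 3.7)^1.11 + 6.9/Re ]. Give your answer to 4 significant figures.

f ≈ 0.07596

Re = ρVD/μ = 1020·0.05606·0.01886/0.00128 = 842.5.
Re < 2300 → laminar, so f = 64/Re = 0.07596 (roughness is irrelevant in laminar flow).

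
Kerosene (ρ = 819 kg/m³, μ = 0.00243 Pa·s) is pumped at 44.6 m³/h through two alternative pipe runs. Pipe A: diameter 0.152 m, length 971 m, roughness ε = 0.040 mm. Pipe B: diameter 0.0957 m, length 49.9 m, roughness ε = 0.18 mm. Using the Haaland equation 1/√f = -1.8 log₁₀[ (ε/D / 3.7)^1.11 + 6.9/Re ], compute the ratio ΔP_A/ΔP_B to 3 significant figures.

Pipe A: V = Q/A = 0.01239/0.01815 = 0.6827 m/s; Re = 3.498e+04; ε/D = 0.000263; Haaland → f = 0.02312; ΔP_A = f(L/D)(ρV²/2) = 2.82e+04 Pa.
Pipe B: V = Q/A = 0.01239/0.007193 = 1.722 m/s; Re = 5.555e+04; ε/D = 0.00188; Haaland → f = 0.02575; ΔP_B = f(L/D)(ρV²/2) = 1.631e+04 Pa.
ΔP_A/ΔP_B = 2.82e+04/1.631e+04 = 1.73.

ΔP_A/ΔP_B ≈ 1.73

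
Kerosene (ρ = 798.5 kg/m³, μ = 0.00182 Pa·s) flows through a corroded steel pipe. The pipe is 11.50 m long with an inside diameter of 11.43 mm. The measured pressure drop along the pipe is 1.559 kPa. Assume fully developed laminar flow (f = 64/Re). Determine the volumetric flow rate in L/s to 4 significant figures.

For laminar flow, f = 64/Re with Re = ρVD/μ, so Darcy-Weisbach reduces to ΔP = 32μLV/D². Solving for V: V = ΔP·D²/(32μL) = 1559·(0.01143)²/(32·0.00182·11.5) = 0.3041 m/s.
Check: Re = ρVD/μ = 798.5·0.3041·0.01143/0.00182 = 1525 < 2300, so the laminar assumption holds.
Q = V·A = 0.3041·(π/4·0.01143²) = 3.12e-05 m³/s = 0.03120 L/s.

Q ≈ 0.03120 L/s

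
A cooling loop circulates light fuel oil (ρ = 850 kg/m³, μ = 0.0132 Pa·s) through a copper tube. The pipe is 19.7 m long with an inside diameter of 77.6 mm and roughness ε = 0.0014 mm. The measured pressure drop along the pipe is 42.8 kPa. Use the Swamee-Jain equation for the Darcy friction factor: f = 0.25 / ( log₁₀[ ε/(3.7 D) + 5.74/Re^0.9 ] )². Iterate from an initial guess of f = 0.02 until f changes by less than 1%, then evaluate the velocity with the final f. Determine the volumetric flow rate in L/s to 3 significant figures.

Q ≈ 18.5 L/s

Rearranging Darcy-Weisbach: V = √(2·ΔP·D/(f·L·ρ)). With ε/D = 1.4e-06/0.0776 = 1.8e-05, iterate starting from f = 0.02:
  f = 0.02 → V = √(2·4.28e+04·0.0776/(0.02·19.7·850)) = 4.454 m/s; Re = ρVD/μ = 2.225e+04; f → 0.02518
  f = 0.02518 → V = 3.969 m/s; Re = 1.983e+04; f → 0.02591
  f = 0.02591 → V = 3.913 m/s; Re = 1.955e+04; f → 0.02601
Converged (Δf/f < 1%). With the final f = 0.02601: V = √(2·4.28e+04·0.0776/(0.02601·19.7·850)) = 3.906 m/s.
Q = V·A = 3.906·(π/4·0.0776²) = 0.01847 m³/s = 18.5 L/s.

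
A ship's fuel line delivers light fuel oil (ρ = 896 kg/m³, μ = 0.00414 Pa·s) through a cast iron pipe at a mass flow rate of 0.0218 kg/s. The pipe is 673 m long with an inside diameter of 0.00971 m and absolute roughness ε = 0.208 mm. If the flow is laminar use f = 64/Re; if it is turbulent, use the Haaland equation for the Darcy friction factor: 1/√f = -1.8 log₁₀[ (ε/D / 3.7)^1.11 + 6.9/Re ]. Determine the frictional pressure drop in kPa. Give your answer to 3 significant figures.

ΔP ≈ 311 kPa

A = πD²/4 = π(0.00971)²/4 = 7.405e-05 m²; mean velocity V = ṁ/(ρA) = 0.0218/(896 · 7.405e-05) = 0.3286 m/s.
Reynolds number Re = ρVD/μ = 896 · 0.3286 · 0.00971 / 0.00414 = 690.5.
Re < 2300 → laminar flow, so f = 64/Re = 64/690.5 = 0.09269 (the turbulent correlation is not needed).
Darcy-Weisbach: ΔP = f(L/D)(ρV²/2) = 0.09269·(673/0.00971)·(896·0.3286²/2) = 0.09269·6.931e+04·48.36 = 3.107e+05 Pa.
ΔP = 3.107e+05 Pa = 311 kPa.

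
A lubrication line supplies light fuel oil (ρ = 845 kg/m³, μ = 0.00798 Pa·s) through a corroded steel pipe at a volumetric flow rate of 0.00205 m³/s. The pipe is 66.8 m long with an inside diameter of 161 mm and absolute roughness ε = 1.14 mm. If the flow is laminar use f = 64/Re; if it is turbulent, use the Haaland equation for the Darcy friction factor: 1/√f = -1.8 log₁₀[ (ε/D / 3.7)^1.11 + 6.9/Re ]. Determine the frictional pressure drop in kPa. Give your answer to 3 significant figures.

Cross-sectional area A = πD²/4 = π(0.161)²/4 = 0.02036 m²; mean velocity V = Q/A = 0.00205/0.02036 = 0.1007 m/s.
Reynolds number Re = ρVD/μ = 845 · 0.1007 · 0.161 / 0.00798 = 1717.
Re < 2300 → laminar flow, so f = 64/Re = 64/1717 = 0.03728 (the turbulent correlation is not needed).
Darcy-Weisbach: ΔP = f(L/D)(ρV²/2) = 0.03728·(66.8/0.161)·(845·0.1007²/2) = 0.03728·414.9·4.284 = 66.27 Pa.
ΔP = 66.27 Pa = 0.0663 kPa.

ΔP ≈ 0.0663 kPa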